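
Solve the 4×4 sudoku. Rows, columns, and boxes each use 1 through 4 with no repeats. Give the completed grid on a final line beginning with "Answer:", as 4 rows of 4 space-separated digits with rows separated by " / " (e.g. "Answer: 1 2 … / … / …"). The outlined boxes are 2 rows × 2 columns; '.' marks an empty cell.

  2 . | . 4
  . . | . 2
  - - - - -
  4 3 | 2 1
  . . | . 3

Step 1. [r1c2∈{1}] r1c2 has the single candidate 1, so r1c2=1.
Step 2. [r2c3∈{1,3}] across row 2, 1 lands solely at r2c3. So r2c3=1.
Step 3. [r2c2∈{4}] r2c2 is down to just 4. So r2c2=4.
Step 4. [r1c3∈{3}] r1c3 is down to just 3. So r1c3=3.
Step 5. [r4c3∈{4}] only 4 remains possible at r4c3, so r4c3=4.
Step 6. [r4c1∈{1}] r4c1 is down to just 1 ⇒ r4c1=1.
Step 7. [r4c2∈{2}] only 2 remains possible at r4c2 ⇒ r4c2=2.
Step 8. [r2c1∈{3}] only 3 remains possible at r2c1 ⇒ r2c1=3.

Answer: 2 1 3 4 / 3 4 1 2 / 4 3 2 1 / 1 2 4 3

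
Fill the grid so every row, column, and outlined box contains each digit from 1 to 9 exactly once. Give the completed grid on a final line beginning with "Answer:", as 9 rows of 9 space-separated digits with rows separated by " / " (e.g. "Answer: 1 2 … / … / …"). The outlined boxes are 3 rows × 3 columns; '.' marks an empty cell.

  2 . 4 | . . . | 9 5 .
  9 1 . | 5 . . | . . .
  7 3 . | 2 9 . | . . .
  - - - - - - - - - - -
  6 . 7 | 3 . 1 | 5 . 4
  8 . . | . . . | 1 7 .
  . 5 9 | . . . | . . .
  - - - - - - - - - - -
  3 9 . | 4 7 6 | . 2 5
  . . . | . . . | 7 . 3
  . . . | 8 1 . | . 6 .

Step 1. [r8c8∈{1,4,8,9}] 1 has one home in box 9: r8c8, so r8c8=1.
Step 2. [r9c6∈{2,3,5,9}] across row 9, 3 lands solely at r9c6, so r9c6=3.
Step 3. [r4c2∈{2}] r4c2's peers cover all but 2. So r4c2=2.
Step 4. [r4c5∈{8}] r4c5 is down to just 8. So r4c5=8.
Step 5. [r5c2∈{4}] r5c2 is down to just 4. So r5c2=4.
Step 6. [r3c3∈{5,6,8}] across row 3, 5 lands solely at r3c3 ⇒ r3c3=5.
Step 7. [r7c7∈{8}] only 8 remains possible at r7c7. So r7c7=8.
Step 8. [r1c4∈{1,6,7}] col 4 places 1 nowhere but r1c4 ⇒ r1c4=1.
Step 9. [r9c7∈{4}] r9c7 is down to just 4. So r9c7=4.
Step 10. [r3c7∈{6}] r3c7 is down to just 6, so r3c7=6.
Step 11. [r6c4∈{6,7}] 7 has one home in col 4: r6c4. So r6c4=7.
Step 12. [r5c4∈{6,9}] across col 4, 6 lands solely at r5c4 ⇒ r5c4=6.
Step 13. [r5c6∈{2,5,9}] 9 has one home in box 5: r5c6. So r5c6=9.
Step 14. [r5c9∈{2}] r5c9 has the single candidate 2. So r5c9=2.
Step 15. [r8c6∈{2,5}] across col 6, 5 lands solely at r8c6, so r8c6=5.
Step 16. [r6c6∈{2,4}] in col 6, 2 fits only at r6c6. So r6c6=2.
Step 17. [r1c5∈{3,6}] r1c5 is the only open cell in row 1 admitting 3 ⇒ r1c5=3.
Step 18. [r1c2∈{6,8}] r1c2 is the only open cell in row 1 admitting 6 ⇒ r1c2=6.
Step 19. [r2c3∈{8}] r2c3 is down to just 8. So r2c3=8.
Step 20. [r6c7∈{3}] r6c7 is down to just 3. So r6c7=3.
Step 21. [r2c9∈{7}] r2c9 is down to just 7. So r2c9=7.
Step 22. [r1c9∈{8}] r1c9's peers cover all but 8 ⇒ r1c9=8.
Step 23. [r2c6∈{4}] nothing but 4 survives at r2c6. So r2c6=4.
Step 24. [r9c3∈{2}] r9c3 is down to just 2 ⇒ r9c3=2.
Step 25. [r3c8∈{4}] r3c8 is down to just 4 ⇒ r3c8=4.
Step 26. [r6c5∈{4}] r6c5 is down to just 4, so r6c5=4.
Step 27. [r2c7∈{2}] r2c7's peers cover all but 2. So r2c7=2.
Step 28. [r8c4∈{9}] only 9 remains possible at r8c4. So r8c4=9.
Step 29. [r2c5∈{6}] r2c5's peers cover all but 6 ⇒ r2c5=6.
Step 30. [r5c5∈{5}] nothing but 5 survives at r5c5, so r5c5=5.
Step 31. [r3c6∈{8}] nothing but 8 survives at r3c6. So r3c6=8.
Step 32. [r6c8∈{8}] r6c8 has the single candidate 8 ⇒ r6c8=8.
Step 33. [r9c9∈{9}] only 9 remains possible at r9c9. So r9c9=9.
Step 34. [r8c2∈{8}] r8c2's peers cover all but 8. So r8c2=8.
Step 35. [r8c3∈{6}] r8c3 has the single candidate 6 ⇒ r8c3=6.
Step 36. [r5c3∈{3}] nothing but 3 survives at r5c3, so r5c3=3.
Step 37. [r8c5∈{2}] r8c5 has the single candidate 2 ⇒ r8c5=2.
Step 38. [r8c1∈{4}] nothing but 4 survives at r8c1, so r8c1=4.
Step 39. [r3c9∈{1}] nothing but 1 survives at r3c9 ⇒ r3c9=1.
Step 40. [r4c8∈{9}] r4c8 has the single candidate 9. So r4c8=9.
Step 41. [r9c1∈{5}] r9c1 has the single candidate 5, so r9c1=5.
Step 42. [r7c3∈{1}] nothing but 1 survives at r7c3, so r7c3=1.
Step 43. [r6c1∈{1}] r6c1 has the single candidate 1. So r6c1=1.
Step 44. [r6c9∈{6}] r6c9 is down to just 6. So r6c9=6.
Step 45. [r9c2∈{7}] r9c2 is down to just 7 ⇒ r9c2=7.
Step 46. [r2c8∈{3}] r2c8's peers cover all but 3 ⇒ r2c8=3.
Step 47. [r1c6∈{7}] r1c6 is down to just 7. So r1c6=7.

Answer: 2 6 4 1 3 7 9 5 8 / 9 1 8 5 6 4 2 3 7 / 7 3 5 2 9 8 6 4 1 / 6 2 7 3 8 1 5 9 4 / 8 4 3 6 5 9 1 7 2 / 1 5 9 7 4 2 3 8 6 / 3 9 1 4 7 6 8 2 5 / 4 8 6 9 2 5 7 1 3 / 5 7 2 8 1 3 4 6 9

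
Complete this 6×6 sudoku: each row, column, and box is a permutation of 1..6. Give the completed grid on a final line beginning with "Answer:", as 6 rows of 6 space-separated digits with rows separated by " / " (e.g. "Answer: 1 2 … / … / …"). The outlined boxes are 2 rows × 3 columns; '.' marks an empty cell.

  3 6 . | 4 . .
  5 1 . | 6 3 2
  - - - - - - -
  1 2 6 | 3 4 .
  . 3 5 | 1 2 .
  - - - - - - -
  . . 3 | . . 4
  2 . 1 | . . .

Step 1. [r6c4∈{5}] nothing but 5 survives at r6c4. So r6c4=5.
Step 2. [r5c5∈{1,6}] r5c5 is the only open cell in row 5 admitting 1. So r5c5=1.
Step 3. [r1c5∈{5}] r1c5 has the single candidate 5. So r1c5=5.
Step 4. [r6c6∈{3,6}] in row 6, 3 fits only at r6c6, so r6c6=3.
Step 5. [r1c6∈{1}] only 1 remains possible at r1c6 ⇒ r1c6=1.
Step 6. [r5c1∈{6}] only 6 remains possible at r5c1 ⇒ r5c1=6.
Step 7. [r4c6∈{6}] r4c6 has the single candidate 6, so r4c6=6.
Step 8. [r5c4∈{2}] r5c4 has the single candidate 2. So r5c4=2.
Step 9. [r5c2∈{5}] r5c2's peers cover all but 5 ⇒ r5c2=5.
Step 10. [r4c1∈{4}] r4c1 has the single candidate 4 ⇒ r4c1=4.
Step 11. [r6c5∈{6}] r6c5 is down to just 6 ⇒ r6c5=6.
Step 12. [r1c3∈{2}] r1c3 is down to just 2. So r1c3=2.
Step 13. [r3c6∈{5}] only 5 remains possible at r3c6, so r3c6=5.
Step 14. [r2c3∈{4}] r2c3 has the single candidate 4 ⇒ r2c3=4.
Step 15. [r6c2∈{4}] only 4 remains possible at r6c2. So r6c2=4.

Answer: 3 6 2 4 5 1 / 5 1 4 6 3 2 / 1 2 6 3 4 5 / 4 3 5 1 2 6 / 6 5 3 2 1 4 / 2 4 1 5 6 3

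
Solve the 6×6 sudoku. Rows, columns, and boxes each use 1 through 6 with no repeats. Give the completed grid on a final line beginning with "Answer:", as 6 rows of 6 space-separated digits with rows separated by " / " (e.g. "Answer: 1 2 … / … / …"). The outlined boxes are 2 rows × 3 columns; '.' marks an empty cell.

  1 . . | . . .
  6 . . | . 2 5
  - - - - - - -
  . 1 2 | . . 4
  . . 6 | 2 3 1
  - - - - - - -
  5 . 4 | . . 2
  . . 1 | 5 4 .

Step 1. [r1c5∈{6}] nothing but 6 survives at r1c5. So r1c5=6.
Step 2. [r1c6∈{3}] only 3 remains possible at r1c6 ⇒ r1c6=3.
Step 3. [r1c2∈{2,4,5}] in row 1, 2 fits only at r1c2. So r1c2=2.
Step 4. [r5c4∈{1,3,6}] col 4 places 3 nowhere but r5c4, so r5c4=3.
Step 5. [r2c2∈{3,4}] 4 has one home in box 1: r2c2 ⇒ r2c2=4.
Step 6. [r6c2∈{3,6}] in col 2, 3 fits only at r6c2. So r6c2=3.
Step 7. [r5c2∈{6}] r5c2's peers cover all but 6. So r5c2=6.
Step 8. [r3c4∈{6}] only 6 remains possible at r3c4, so r3c4=6.
Step 9. [r4c2∈{5}] r4c2 has the single candidate 5, so r4c2=5.
Step 10. [r2c4∈{1}] nothing but 1 survives at r2c4, so r2c4=1.
Step 11. [r1c3∈{5}] r1c3 is down to just 5 ⇒ r1c3=5.
Step 12. [r6c1∈{2}] only 2 remains possible at r6c1, so r6c1=2.
Step 13. [r3c1∈{3}] r3c1 is down to just 3 ⇒ r3c1=3.
Step 14. [r5c5∈{1}] only 1 remains possible at r5c5. So r5c5=1.
Step 15. [r4c1∈{4}] r4c1 is down to just 4 ⇒ r4c1=4.
Step 16. [r1c4∈{4}] r1c4's peers cover all but 4. So r1c4=4.
Step 17. [r6c6∈{6}] nothing but 6 survives at r6c6, so r6c6=6.
Step 18. [r3c5∈{5}] r3c5 has the single candidate 5 ⇒ r3c5=5.
Step 19. [r2c3∈{3}] only 3 remains possible at r2c3. So r2c3=3.

Answer: 1 2 5 4 6 3 / 6 4 3 1 2 5 / 3 1 2 6 5 4 / 4 5 6 2 3 1 / 5 6 4 3 1 2 / 2 3 1 5 4 6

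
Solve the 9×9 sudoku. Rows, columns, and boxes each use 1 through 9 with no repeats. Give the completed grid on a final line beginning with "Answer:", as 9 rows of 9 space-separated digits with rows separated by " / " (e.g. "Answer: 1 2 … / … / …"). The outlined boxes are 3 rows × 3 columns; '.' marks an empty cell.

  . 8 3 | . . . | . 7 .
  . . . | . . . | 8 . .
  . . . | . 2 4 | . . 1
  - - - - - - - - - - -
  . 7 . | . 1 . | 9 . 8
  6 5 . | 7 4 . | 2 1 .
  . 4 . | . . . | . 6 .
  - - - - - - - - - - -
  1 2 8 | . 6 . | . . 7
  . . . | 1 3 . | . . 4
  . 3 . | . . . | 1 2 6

Step 1. [r8c7∈{5}] r8c7 is down to just 5 ⇒ r8c7=5.
Step 2. [r5c6∈{3,8,9}] in row 5, 8 fits only at r5c6. So r5c6=8.
Step 3. [r5c3∈{9}] r5c3 has the single candidate 9. So r5c3=9.
Step 4. [r4c3∈{2}] r4c3's peers cover all but 2 ⇒ r4c3=2.
Step 5. [r3c4∈{3,5,6,8,9}] in row 3, 8 fits only at r3c4 ⇒ r3c4=8.
Step 6. [r1c6∈{1,5,6,9}] 1 has one home in row 1: r1c6 ⇒ r1c6=1.
Step 7. [r6c4∈{2,3,5,9}] across col 4, 2 lands solely at r6c4 ⇒ r6c4=2.
Step 8. [r5c9∈{3}] only 3 remains possible at r5c9, so r5c9=3.
Step 9. [r6c9∈{5}] only 5 remains possible at r6c9, so r6c9=5.
Step 10. [r6c5∈{9}] only 9 remains possible at r6c5. So r6c5=9.
Step 11. [r1c5∈{5}] nothing but 5 survives at r1c5. So r1c5=5.
Step 12. [r2c5∈{7}] r2c5 is down to just 7, so r2c5=7.
Step 13. [r6c6∈{3}] r6c6 has the single candidate 3, so r6c6=3.
Step 14. [r1c7∈{4,6}] across col 7, 4 lands solely at r1c7, so r1c7=4.
Step 15. [r1c4∈{6,9}] across row 1, 6 lands solely at r1c4, so r1c4=6.
Step 16. [r2c6∈{9}] r2c6's peers cover all but 9, so r2c6=9.
Step 17. [r7c6∈{5}] nothing but 5 survives at r7c6 ⇒ r7c6=5.
Step 18. [r3c7∈{3,6}] in col 7, 6 fits only at r3c7 ⇒ r3c7=6.
Step 19. [r3c2∈{9}] r3c2 has the single candidate 9. So r3c2=9.
Step 20. [r3c8∈{3,5}] in row 3, 3 fits only at r3c8 ⇒ r3c8=3.
Step 21. [r9c6∈{7}] r9c6's peers cover all but 7 ⇒ r9c6=7.
Step 22. [r2c2∈{1,6}] r2c2 is the only open cell in col 2 admitting 1. So r2c2=1.
Step 23. [r2c3∈{4,5,6}] across row 2, 6 lands solely at r2c3. So r2c3=6.
Step 24. [r9c3∈{4,5}] r9c3 is the only open cell in col 3 admitting 4. So r9c3=4.
Step 25. [r9c1∈{5,9}] in row 9, 5 fits only at r9c1 ⇒ r9c1=5.
Step 26. [r1c1∈{2}] nothing but 2 survives at r1c1. So r1c1=2.
Step 27. [r8c1∈{7,9}] in col 1, 9 fits only at r8c1. So r8c1=9.
Step 28. [r3c3∈{5,7}] row 3 places 5 nowhere but r3c3 ⇒ r3c3=5.
Step 29. [r7c8∈{9}] nothing but 9 survives at r7c8 ⇒ r7c8=9.
Step 30. [r2c4∈{3}] r2c4 is down to just 3. So r2c4=3.
Step 31. [r1c9∈{9}] r1c9's peers cover all but 9. So r1c9=9.
Step 32. [r7c4∈{4}] only 4 remains possible at r7c4 ⇒ r7c4=4.
Step 33. [r4c4∈{5}] r4c4 has the single candidate 5, so r4c4=5.
Step 34. [r2c9∈{2}] only 2 remains possible at r2c9 ⇒ r2c9=2.
Step 35. [r9c5∈{8}] r9c5 has the single candidate 8, so r9c5=8.
Step 36. [r8c2∈{6}] r8c2 has the single candidate 6, so r8c2=6.
Step 37. [r8c3∈{7}] r8c3 has the single candidate 7 ⇒ r8c3=7.
Step 38. [r6c3∈{1}] nothing but 1 survives at r6c3. So r6c3=1.
Step 39. [r9c4∈{9}] r9c4's peers cover all but 9. So r9c4=9.
Step 40. [r4c6∈{6}] r4c6 has the single candidate 6, so r4c6=6.
Step 41. [r2c8∈{5}] r2c8 is down to just 5 ⇒ r2c8=5.
Step 42. [r8c8∈{8}] only 8 remains possible at r8c8, so r8c8=8.
Step 43. [r7c7∈{3}] r7c7 is down to just 3. So r7c7=3.
Step 44. [r4c8∈{4}] r4c8 is down to just 4, so r4c8=4.
Step 45. [r8c6∈{2}] r8c6 has the single candidate 2 ⇒ r8c6=2.
Step 46. [r6c1∈{8}] r6c1's peers cover all but 8. So r6c1=8.
Step 47. [r2c1∈{4}] nothing but 4 survives at r2c1, so r2c1=4.
Step 48. [r4c1∈{3}] only 3 remains possible at r4c1, so r4c1=3.
Step 49. [r3c1∈{7}] r3c1 is down to just 7. So r3c1=7.
Step 50. [r6c7∈{7}] nothing but 7 survives at r6c7. So r6c7=7.

Answer: 2 8 3 6 5 1 4 7 9 / 4 1 6 3 7 9 8 5 2 / 7 9 5 8 2 4 6 3 1 / 3 7 2 5 1 6 9 4 8 / 6 5 9 7 4 8 2 1 3 / 8 4 1 2 9 3 7 6 5 / 1 2 8 4 6 5 3 9 7 / 9 6 7 1 3 2 5 8 4 / 5 3 4 9 8 7 1 2 6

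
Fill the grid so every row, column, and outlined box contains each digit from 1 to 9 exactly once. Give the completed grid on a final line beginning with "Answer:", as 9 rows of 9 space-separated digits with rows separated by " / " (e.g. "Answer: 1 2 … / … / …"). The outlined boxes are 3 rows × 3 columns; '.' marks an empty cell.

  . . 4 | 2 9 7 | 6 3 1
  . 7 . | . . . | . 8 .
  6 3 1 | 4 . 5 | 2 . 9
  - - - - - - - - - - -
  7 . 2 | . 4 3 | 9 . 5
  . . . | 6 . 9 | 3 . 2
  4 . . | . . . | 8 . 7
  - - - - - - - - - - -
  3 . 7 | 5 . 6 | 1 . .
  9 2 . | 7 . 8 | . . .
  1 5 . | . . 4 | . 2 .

Step 1. [r6c4∈{1}] r6c4 is down to just 1, so r6c4=1.
Step 2. [r2c7∈{4,5}] 5 has one home in box 3: r2c7, so r2c7=5.
Step 3. [r8c3∈{6}] only 6 remains possible at r8c3, so r8c3=6.
Step 4. [r1c2∈{8}] only 8 remains possible at r1c2 ⇒ r1c2=8.
Step 5. [r9c5∈{3}] nothing but 3 survives at r9c5 ⇒ r9c5=3.
Step 6. [r8c7∈{4}] r8c7 has the single candidate 4, so r8c7=4.
Step 7. [r5c1∈{5,8}] r5c1 is the only open cell in col 1 admitting 8, so r5c1=8.
Step 8. [r5c3∈{5}] r5c3 is down to just 5, so r5c3=5.
Step 9. [r5c2∈{1}] r5c2's peers cover all but 1 ⇒ r5c2=1.
Step 10. [r6c2∈{6,9}] 9 has one home in col 2: r6c2, so r6c2=9.
Step 11. [r9c9∈{6,8}] row 9 places 6 nowhere but r9c9. So r9c9=6.
Step 12. [r4c2∈{6}] nothing but 6 survives at r4c2, so r4c2=6.
Step 13. [r2c5∈{1,6}] in row 2, 6 fits only at r2c5. So r2c5=6.
Step 14. [r6c6∈{2}] nothing but 2 survives at r6c6 ⇒ r6c6=2.
Step 15. [r7c9∈{8}] only 8 remains possible at r7c9 ⇒ r7c9=8.
Step 16. [r4c4∈{8}] r4c4's peers cover all but 8, so r4c4=8.
Step 17. [r8c8∈{5}] r8c8 is down to just 5, so r8c8=5.
Step 18. [r5c5∈{7}] nothing but 7 survives at r5c5. So r5c5=7.
Step 19. [r2c4∈{3}] nothing but 3 survives at r2c4, so r2c4=3.
Step 20. [r7c2∈{4}] only 4 remains possible at r7c2 ⇒ r7c2=4.
Step 21. [r7c8∈{9}] r7c8 is down to just 9, so r7c8=9.
Step 22. [r8c5∈{1}] r8c5 is down to just 1, so r8c5=1.
Step 23. [r6c8∈{6}] r6c8 has the single candidate 6. So r6c8=6.
Step 24. [r9c7∈{7}] only 7 remains possible at r9c7, so r9c7=7.
Step 25. [r2c6∈{1}] r2c6 is down to just 1, so r2c6=1.
Step 26. [r8c9∈{3}] only 3 remains possible at r8c9, so r8c9=3.
Step 27. [r6c3∈{3}] nothing but 3 survives at r6c3 ⇒ r6c3=3.
Step 28. [r9c4∈{9}] r9c4's peers cover all but 9, so r9c4=9.
Step 29. [r5c8∈{4}] r5c8's peers cover all but 4, so r5c8=4.
Step 30. [r7c5∈{2}] r7c5 has the single candidate 2, so r7c5=2.
Step 31. [r6c5∈{5}] nothing but 5 survives at r6c5 ⇒ r6c5=5.
Step 32. [r3c8∈{7}] r3c8's peers cover all but 7 ⇒ r3c8=7.
Step 33. [r2c9∈{4}] r2c9's peers cover all but 4 ⇒ r2c9=4.
Step 34. [r9c3∈{8}] only 8 remains possible at r9c3, so r9c3=8.
Step 35. [r3c5∈{8}] r3c5 has the single candidate 8, so r3c5=8.
Step 36. [r2c1∈{2}] only 2 remains possible at r2c1. So r2c1=2.
Step 37. [r4c8∈{1}] r4c8's peers cover all but 1. So r4c8=1.
Step 38. [r1c1∈{5}] r1c1 is down to just 5, so r1c1=5.
Step 39. [r2c3∈{9}] nothing but 9 survives at r2c3, so r2c3=9.

Answer: 5 8 4 2 9 7 6 3 1 / 2 7 9 3 6 1 5 8 4 / 6 3 1 4 8 5 2 7 9 / 7 6 2 8 4 3 9 1 5 / 8 1 5 6 7 9 3 4 2 / 4 9 3 1 5 2 8 6 7 / 3 4 7 5 2 6 1 9 8 / 9 2 6 7 1 8 4 5 3 / 1 5 8 9 3 4 7 2 6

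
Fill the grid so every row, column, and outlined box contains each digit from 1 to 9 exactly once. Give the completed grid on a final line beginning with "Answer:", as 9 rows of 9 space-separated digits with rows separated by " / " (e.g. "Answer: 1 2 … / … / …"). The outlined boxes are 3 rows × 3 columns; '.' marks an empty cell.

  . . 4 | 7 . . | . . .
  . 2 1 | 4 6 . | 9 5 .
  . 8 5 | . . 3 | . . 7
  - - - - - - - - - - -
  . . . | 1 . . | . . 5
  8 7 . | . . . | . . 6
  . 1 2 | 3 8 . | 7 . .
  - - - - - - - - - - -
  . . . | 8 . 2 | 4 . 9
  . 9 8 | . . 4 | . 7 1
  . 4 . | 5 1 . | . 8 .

Step 1. [r3c8∈{1,2,4,6}] r3c8 is the only open cell in row 3 admitting 4, so r3c8=4.
Step 2. [r6c1∈{4,5,6,9}] in box 4, 5 fits only at r6c1, so r6c1=5.
Step 3. [r9c6∈{6,7,9}] row 9 places 9 nowhere but r9c6, so r9c6=9.
Step 4. [r3c7∈{1,2,6}] in row 3, 1 fits only at r3c7. So r3c7=1.
Step 5. [r3c1∈{6,9}] 6 has one home in row 3: r3c1. So r3c1=6.
Step 6. [r1c2∈{3}] nothing but 3 survives at r1c2. So r1c2=3.
Step 7. [r5c5∈{2,4,5,9}] row 5 places 4 nowhere but r5c5, so r5c5=4.
Step 8. [r7c5∈{3,7}] 7 has one home in box 8: r7c5 ⇒ r7c5=7.
Step 9. [r8c7∈{2,3,5,6}] in row 8, 5 fits only at r8c7, so r8c7=5.
Step 10. [r4c7∈{2,3,8}] r4c7 is the only open cell in row 4 admitting 8. So r4c7=8.
Step 11. [r1c5∈{2,5,9}] r1c5 is the only open cell in col 5 admitting 5, so r1c5=5.
Step 12. [r4c2∈{6}] nothing but 6 survives at r4c2. So r4c2=6.
Step 13. [r5c8∈{1,2,3,9}] row 5 places 1 nowhere but r5c8, so r5c8=1.
Step 14. [r9c3∈{3,6,7}] 7 has one home in col 3: r9c3. So r9c3=7.
Step 15. [r9c7∈{2,3,6}] across row 9, 6 lands solely at r9c7, so r9c7=6.
Step 16. [r7c8∈{3}] only 3 remains possible at r7c8. So r7c8=3.
Step 17. [r9c1∈{2,3}] across row 9, 3 lands solely at r9c1, so r9c1=3.
Step 18. [r1c7∈{2}] only 2 remains possible at r1c7 ⇒ r1c7=2.
Step 19. [r5c4∈{2,9}] 2 has one home in row 5: r5c4, so r5c4=2.
Step 20. [r4c5∈{9}] r4c5's peers cover all but 9, so r4c5=9.
Step 21. [r1c9∈{8}] nothing but 8 survives at r1c9. So r1c9=8.
Step 22. [r5c3∈{3,9}] across row 5, 9 lands solely at r5c3, so r5c3=9.
Step 23. [r1c1∈{9}] only 9 remains possible at r1c1. So r1c1=9.
Step 24. [r8c1∈{2}] r8c1 has the single candidate 2, so r8c1=2.
Step 25. [r1c6∈{1}] r1c6 has the single candidate 1, so r1c6=1.
Step 26. [r6c9∈{4}] r6c9 is down to just 4. So r6c9=4.
Step 27. [r7c1∈{1}] r7c1 is down to just 1 ⇒ r7c1=1.
Step 28. [r2c6∈{8}] only 8 remains possible at r2c6 ⇒ r2c6=8.
Step 29. [r7c2∈{5}] r7c2 is down to just 5 ⇒ r7c2=5.
Step 30. [r2c1∈{7}] r2c1 is down to just 7. So r2c1=7.
Step 31. [r5c6∈{5}] nothing but 5 survives at r5c6, so r5c6=5.
Step 32. [r7c3∈{6}] r7c3 has the single candidate 6 ⇒ r7c3=6.
Step 33. [r1c8∈{6}] r1c8's peers cover all but 6. So r1c8=6.
Step 34. [r2c9∈{3}] nothing but 3 survives at r2c9. So r2c9=3.
Step 35. [r8c4∈{6}] only 6 remains possible at r8c4. So r8c4=6.
Step 36. [r8c5∈{3}] r8c5 has the single candidate 3, so r8c5=3.
Step 37. [r6c8∈{9}] r6c8's peers cover all but 9. So r6c8=9.
Step 38. [r4c1∈{4}] r4c1's peers cover all but 4, so r4c1=4.
Step 39. [r4c8∈{2}] r4c8's peers cover all but 2, so r4c8=2.
Step 40. [r9c9∈{2}] r9c9 is down to just 2 ⇒ r9c9=2.
Step 41. [r3c5∈{2}] r3c5's peers cover all but 2. So r3c5=2.
Step 42. [r4c3∈{3}] nothing but 3 survives at r4c3 ⇒ r4c3=3.
Step 43. [r5c7∈{3}] only 3 remains possible at r5c7 ⇒ r5c7=3.
Step 44. [r4c6∈{7}] only 7 remains possible at r4c6, so r4c6=7.
Step 45. [r3c4∈{9}] nothing but 9 survives at r3c4 ⇒ r3c4=9.
Step 46. [r6c6∈{6}] r6c6 is down to just 6 ⇒ r6c6=6.

Answer: 9 3 4 7 5 1 2 6 8 / 7 2 1 4 6 8 9 5 3 / 6 8 5 9 2 3 1 4 7 / 4 6 3 1 9 7 8 2 5 / 8 7 9 2 4 5 3 1 6 / 5 1 2 3 8 6 7 9 4 / 1 5 6 8 7 2 4 3 9 / 2 9 8 6 3 4 5 7 1 / 3 4 7 5 1 9 6 8 2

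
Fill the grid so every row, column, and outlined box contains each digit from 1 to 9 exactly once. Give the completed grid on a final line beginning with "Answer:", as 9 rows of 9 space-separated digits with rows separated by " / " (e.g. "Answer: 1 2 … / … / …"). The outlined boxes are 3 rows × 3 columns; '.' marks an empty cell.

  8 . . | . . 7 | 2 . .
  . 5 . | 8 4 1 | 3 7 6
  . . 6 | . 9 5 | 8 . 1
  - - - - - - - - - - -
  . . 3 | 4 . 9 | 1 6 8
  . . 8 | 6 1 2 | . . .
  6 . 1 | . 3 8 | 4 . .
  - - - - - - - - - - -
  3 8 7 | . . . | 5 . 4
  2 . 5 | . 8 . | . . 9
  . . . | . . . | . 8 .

Step 1. [r1c8∈{4,5,9}] r1c8 is the only open cell in box 3 admitting 9 ⇒ r1c8=9.
Step 2. [r9c1∈{1,4,9}] col 1 places 1 nowhere but r9c1, so r9c1=1.
Step 3. [r6c2∈{2,7,9}] across row 6, 9 lands solely at r6c2. So r6c2=9.
Step 4. [r7c6∈{6}] nothing but 6 survives at r7c6 ⇒ r7c6=6.
Step 5. [r3c4∈{2,3}] box 2 places 2 nowhere but r3c4. So r3c4=2.
Step 6. [r1c3∈{4}] only 4 remains possible at r1c3 ⇒ r1c3=4.
Step 7. [r1c4∈{3}] r1c4's peers cover all but 3, so r1c4=3.
Step 8. [r3c1∈{7}] r3c1's peers cover all but 7, so r3c1=7.
Step 9. [r9c3∈{9}] nothing but 9 survives at r9c3 ⇒ r9c3=9.
Step 10. [r7c5∈{2}] r7c5 is down to just 2. So r7c5=2.
Step 11. [r9c9∈{2,3,7}] row 9 places 2 nowhere but r9c9 ⇒ r9c9=2.
Step 12. [r5c9∈{3,5,7}] 3 has one home in col 9: r5c9. So r5c9=3.
Step 13. [r6c9∈{5,7}] 7 has one home in col 9: r6c9. So r6c9=7.
Step 14. [r4c5∈{5,7}] box 5 places 7 nowhere but r4c5 ⇒ r4c5=7.
Step 15. [r7c8∈{1}] nothing but 1 survives at r7c8, so r7c8=1.
Step 16. [r9c6∈{3,4}] in row 9, 3 fits only at r9c6 ⇒ r9c6=3.
Step 17. [r9c2∈{4,6}] in row 9, 4 fits only at r9c2, so r9c2=4.
Step 18. [r5c8∈{5}] only 5 remains possible at r5c8, so r5c8=5.
Step 19. [r9c7∈{6,7}] r9c7 is the only open cell in row 9 admitting 6. So r9c7=6.
Step 20. [r9c4∈{5,7}] across row 9, 7 lands solely at r9c4 ⇒ r9c4=7.
Step 21. [r5c2∈{7}] only 7 remains possible at r5c2. So r5c2=7.
Step 22. [r4c1∈{5}] nothing but 5 survives at r4c1. So r4c1=5.
Step 23. [r8c4∈{1}] r8c4 is down to just 1, so r8c4=1.
Step 24. [r1c2∈{1}] r1c2 has the single candidate 1, so r1c2=1.
Step 25. [r5c7∈{9}] nothing but 9 survives at r5c7, so r5c7=9.
Step 26. [r1c5∈{6}] nothing but 6 survives at r1c5 ⇒ r1c5=6.
Step 27. [r2c1∈{9}] r2c1 is down to just 9. So r2c1=9.
Step 28. [r8c2∈{6}] only 6 remains possible at r8c2 ⇒ r8c2=6.
Step 29. [r3c2∈{3}] r3c2 has the single candidate 3, so r3c2=3.
Step 30. [r9c5∈{5}] only 5 remains possible at r9c5. So r9c5=5.
Step 31. [r5c1∈{4}] r5c1 is down to just 4, so r5c1=4.
Step 32. [r8c7∈{7}] r8c7's peers cover all but 7. So r8c7=7.
Step 33. [r1c9∈{5}] r1c9 has the single candidate 5, so r1c9=5.
Step 34. [r2c3∈{2}] r2c3 is down to just 2 ⇒ r2c3=2.
Step 35. [r8c6∈{4}] r8c6's peers cover all but 4, so r8c6=4.
Step 36. [r8c8∈{3}] r8c8 is down to just 3, so r8c8=3.
Step 37. [r7c4∈{9}] r7c4 is down to just 9, so r7c4=9.
Step 38. [r6c4∈{5}] r6c4's peers cover all but 5 ⇒ r6c4=5.
Step 39. [r3c8∈{4}] only 4 remains possible at r3c8, so r3c8=4.
Step 40. [r4c2∈{2}] r4c2's peers cover all but 2 ⇒ r4c2=2.
Step 41. [r6c8∈{2}] nothing but 2 survives at r6c8. So r6c8=2.

Answer: 8 1 4 3 6 7 2 9 5 / 9 5 2 8 4 1 3 7 6 / 7 3 6 2 9 5 8 4 1 / 5 2 3 4 7 9 1 6 8 / 4 7 8 6 1 2 9 5 3 / 6 9 1 5 3 8 4 2 7 / 3 8 7 9 2 6 5 1 4 / 2 6 5 1 8 4 7 3 9 / 1 4 9 7 5 3 6 8 2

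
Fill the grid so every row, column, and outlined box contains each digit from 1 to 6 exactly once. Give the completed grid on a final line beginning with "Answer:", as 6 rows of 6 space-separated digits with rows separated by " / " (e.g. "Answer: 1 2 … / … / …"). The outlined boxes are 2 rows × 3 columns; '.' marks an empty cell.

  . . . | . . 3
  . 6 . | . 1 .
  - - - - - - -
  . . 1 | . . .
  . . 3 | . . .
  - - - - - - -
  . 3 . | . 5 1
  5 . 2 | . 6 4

Step 1. [r1c4∈{2,4,5,6}] in row 1, 6 fits only at r1c4 ⇒ r1c4=6.
Step 2. [r3c5∈{2,3,4}] in col 5, 3 fits only at r3c5, so r3c5=3.
Step 3. [r1c1∈{1,2,4}] col 1 places 1 nowhere but r1c1. So r1c1=1.
Step 4. [r4c4∈{1,2,4,5}] across row 4, 1 lands solely at r4c4. So r4c4=1.
Step 5. [r5c4∈{2}] nothing but 2 survives at r5c4 ⇒ r5c4=2.
Step 6. [r2c1∈{2,3,4}] row 2 places 3 nowhere but r2c1 ⇒ r2c1=3.
Step 7. [r1c2∈{2,4,5}] across box 1, 2 lands solely at r1c2 ⇒ r1c2=2.
Step 8. [r4c5∈{2,4}] in col 5, 2 fits only at r4c5. So r4c5=2.
Step 9. [r3c4∈{4,5}] in box 4, 4 fits only at r3c4. So r3c4=4.
Step 10. [r2c3∈{4,5}] in row 2, 4 fits only at r2c3, so r2c3=4.
Step 11. [r4c2∈{4,5}] across col 2, 4 lands solely at r4c2. So r4c2=4.
Step 12. [r4c6∈{5,6}] in row 4, 5 fits only at r4c6. So r4c6=5.
Step 13. [r4c1∈{6}] r4c1 has the single candidate 6 ⇒ r4c1=6.
Step 14. [r2c6∈{2}] r2c6 has the single candidate 2 ⇒ r2c6=2.
Step 15. [r1c3∈{5}] r1c3 is down to just 5. So r1c3=5.
Step 16. [r3c6∈{6}] r3c6 is down to just 6. So r3c6=6.
Step 17. [r5c3∈{6}] r5c3 is down to just 6 ⇒ r5c3=6.
Step 18. [r1c5∈{4}] r1c5 is down to just 4, so r1c5=4.
Step 19. [r2c4∈{5}] r2c4 has the single candidate 5, so r2c4=5.
Step 20. [r6c4∈{3}] r6c4 is down to just 3. So r6c4=3.
Step 21. [r5c1∈{4}] nothing but 4 survives at r5c1. So r5c1=4.
Step 22. [r3c2∈{5}] r3c2 is down to just 5, so r3c2=5.
Step 23. [r6c2∈{1}] only 1 remains possible at r6c2 ⇒ r6c2=1.
Step 24. [r3c1∈{2}] r3c1's peers cover all but 2. So r3c1=2.

Answer: 1 2 5 6 4 3 / 3 6 4 5 1 2 / 2 5 1 4 3 6 / 6 4 3 1 2 5 / 4 3 6 2 5 1 / 5 1 2 3 6 4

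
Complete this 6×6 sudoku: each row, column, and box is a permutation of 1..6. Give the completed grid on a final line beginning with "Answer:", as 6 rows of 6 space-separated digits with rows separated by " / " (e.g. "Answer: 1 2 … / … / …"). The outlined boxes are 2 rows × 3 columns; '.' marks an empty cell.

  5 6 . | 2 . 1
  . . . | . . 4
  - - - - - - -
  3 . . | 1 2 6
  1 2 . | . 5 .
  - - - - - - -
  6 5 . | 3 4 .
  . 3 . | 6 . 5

Step 1. [r1c3∈{3,4}] 4 has one home in row 1: r1c3, so r1c3=4.
Step 2. [r5c3∈{1,2}] in row 5, 1 fits only at r5c3 ⇒ r5c3=1.
Step 3. [r2c1∈{2}] r2c1 has the single candidate 2 ⇒ r2c1=2.
Step 4. [r2c3∈{3}] r2c3 has the single candidate 3, so r2c3=3.
Step 5. [r6c3∈{2}] only 2 remains possible at r6c3 ⇒ r6c3=2.
Step 6. [r2c4∈{5}] r2c4's peers cover all but 5. So r2c4=5.
Step 7. [r3c3∈{5}] only 5 remains possible at r3c3 ⇒ r3c3=5.
Step 8. [r5c6∈{2}] r5c6 has the single candidate 2 ⇒ r5c6=2.
Step 9. [r1c5∈{3}] only 3 remains possible at r1c5 ⇒ r1c5=3.
Step 10. [r6c1∈{4}] only 4 remains possible at r6c1, so r6c1=4.
Step 11. [r4c6∈{3}] only 3 remains possible at r4c6 ⇒ r4c6=3.
Step 12. [r2c5∈{6}] nothing but 6 survives at r2c5, so r2c5=6.
Step 13. [r4c3∈{6}] r4c3's peers cover all but 6. So r4c3=6.
Step 14. [r6c5∈{1}] r6c5's peers cover all but 1, so r6c5=1.
Step 15. [r3c2∈{4}] r3c2's peers cover all but 4, so r3c2=4.
Step 16. [r2c2∈{1}] only 1 remains possible at r2c2 ⇒ r2c2=1.
Step 17. [r4c4∈{4}] nothing but 4 survives at r4c4. So r4c4=4.

Answer: 5 6 4 2 3 1 / 2 1 3 5 6 4 / 3 4 5 1 2 6 / 1 2 6 4 5 3 / 6 5 1 3 4 2 / 4 3 2 6 1 5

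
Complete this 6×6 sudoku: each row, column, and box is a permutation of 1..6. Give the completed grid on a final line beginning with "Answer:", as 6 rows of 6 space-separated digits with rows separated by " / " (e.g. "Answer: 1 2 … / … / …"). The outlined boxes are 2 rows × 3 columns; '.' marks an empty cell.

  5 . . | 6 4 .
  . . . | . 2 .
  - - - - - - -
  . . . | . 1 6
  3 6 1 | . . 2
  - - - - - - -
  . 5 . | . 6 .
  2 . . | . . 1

Step 1. [r6c5∈{3,5}] r6c5 is the only open cell in col 5 admitting 3 ⇒ r6c5=3.
Step 2. [r6c2∈{4}] nothing but 4 survives at r6c2, so r6c2=4.
Step 3. [r1c2∈{1,2,3}] across row 1, 1 lands solely at r1c2 ⇒ r1c2=1.
Step 4. [r2c2∈{3}] r2c2 is down to just 3 ⇒ r2c2=3.
Step 5. [r4c4∈{4,5}] r4c4 is the only open cell in row 4 admitting 4 ⇒ r4c4=4.
Step 6. [r3c3∈{2,4,5}] across col 3, 5 lands solely at r3c3. So r3c3=5.
Step 7. [r2c1∈{4,6}] across col 1, 6 lands solely at r2c1 ⇒ r2c1=6.
Step 8. [r6c4∈{5}] only 5 remains possible at r6c4. So r6c4=5.
Step 9. [r2c4∈{1}] r2c4 has the single candidate 1, so r2c4=1.
Step 10. [r6c3∈{6}] r6c3 has the single candidate 6, so r6c3=6.
Step 11. [r2c3∈{4}] only 4 remains possible at r2c3. So r2c3=4.
Step 12. [r5c1∈{1}] only 1 remains possible at r5c1 ⇒ r5c1=1.
Step 13. [r3c2∈{2}] only 2 remains possible at r3c2, so r3c2=2.
Step 14. [r4c5∈{5}] r4c5's peers cover all but 5, so r4c5=5.
Step 15. [r5c4∈{2}] r5c4 has the single candidate 2, so r5c4=2.
Step 16. [r2c6∈{5}] r2c6 has the single candidate 5 ⇒ r2c6=5.
Step 17. [r3c1∈{4}] r3c1's peers cover all but 4. So r3c1=4.
Step 18. [r1c6∈{3}] only 3 remains possible at r1c6, so r1c6=3.
Step 19. [r5c6∈{4}] only 4 remains possible at r5c6. So r5c6=4.
Step 20. [r1c3∈{2}] r1c3 is down to just 2, so r1c3=2.
Step 21. [r5c3∈{3}] r5c3 is down to just 3 ⇒ r5c3=3.
Step 22. [r3c4∈{3}] r3c4's peers cover all but 3 ⇒ r3c4=3.

Answer: 5 1 2 6 4 3 / 6 3 4 1 2 5 / 4 2 5 3 1 6 / 3 6 1 4 5 2 / 1 5 3 2 6 4 / 2 4 6 5 3 1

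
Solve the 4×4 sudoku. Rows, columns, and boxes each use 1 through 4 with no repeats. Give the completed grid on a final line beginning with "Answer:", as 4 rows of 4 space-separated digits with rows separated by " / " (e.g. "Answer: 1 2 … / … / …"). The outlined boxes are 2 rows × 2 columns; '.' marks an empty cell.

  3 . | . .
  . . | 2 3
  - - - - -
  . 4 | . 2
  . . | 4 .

Step 1. [r3c1∈{1}] nothing but 1 survives at r3c1 ⇒ r3c1=1.
Step 2. [r1c2∈{1,2}] r1c2 is the only open cell in row 1 admitting 2 ⇒ r1c2=2.
Step 3. [r1c3∈{1}] r1c3's peers cover all but 1 ⇒ r1c3=1.
Step 4. [r2c1∈{4}] nothing but 4 survives at r2c1 ⇒ r2c1=4.
Step 5. [r2c2∈{1}] r2c2 has the single candidate 1, so r2c2=1.
Step 6. [r1c4∈{4}] nothing but 4 survives at r1c4, so r1c4=4.
Step 7. [r4c2∈{3}] only 3 remains possible at r4c2, so r4c2=3.
Step 8. [r4c1∈{2}] r4c1's peers cover all but 2 ⇒ r4c1=2.
Step 9. [r4c4∈{1}] nothing but 1 survives at r4c4, so r4c4=1.
Step 10. [r3c3∈{3}] r3c3 has the single candidate 3, so r3c3=3.

Answer: 3 2 1 4 / 4 1 2 3 / 1 4 3 2 / 2 3 4 1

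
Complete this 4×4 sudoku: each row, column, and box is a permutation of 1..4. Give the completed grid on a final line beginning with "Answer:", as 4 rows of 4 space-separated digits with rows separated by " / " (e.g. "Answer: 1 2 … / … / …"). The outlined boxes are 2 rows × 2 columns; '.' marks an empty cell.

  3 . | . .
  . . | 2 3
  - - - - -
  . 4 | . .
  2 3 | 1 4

Step 1. [r2c2∈{1}] r2c2 has the single candidate 1, so r2c2=1.
Step 2. [r3c1∈{1}] only 1 remains possible at r3c1, so r3c1=1.
Step 3. [r1c2∈{2}] r1c2's peers cover all but 2. So r1c2=2.
Step 4. [r2c1∈{4}] only 4 remains possible at r2c1 ⇒ r2c1=4.
Step 5. [r3c4∈{2}] only 2 remains possible at r3c4, so r3c4=2.
Step 6. [r3c3∈{3}] r3c3 is down to just 3, so r3c3=3.
Step 7. [r1c4∈{1}] only 1 remains possible at r1c4 ⇒ r1c4=1.
Step 8. [r1c3∈{4}] only 4 remains possible at r1c3 ⇒ r1c3=4.

Answer: 3 2 4 1 / 4 1 2 3 / 1 4 3 2 / 2 3 1 4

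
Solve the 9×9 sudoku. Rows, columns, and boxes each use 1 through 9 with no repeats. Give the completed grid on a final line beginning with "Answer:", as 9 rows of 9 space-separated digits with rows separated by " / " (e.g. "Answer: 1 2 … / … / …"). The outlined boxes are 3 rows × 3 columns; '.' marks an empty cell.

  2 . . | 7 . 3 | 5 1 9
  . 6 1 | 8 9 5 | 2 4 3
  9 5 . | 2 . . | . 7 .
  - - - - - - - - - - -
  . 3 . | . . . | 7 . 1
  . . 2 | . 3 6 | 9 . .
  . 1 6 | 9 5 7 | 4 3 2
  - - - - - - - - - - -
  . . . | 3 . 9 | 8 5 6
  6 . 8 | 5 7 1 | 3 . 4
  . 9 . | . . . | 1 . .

Step 1. [r4c4∈{4}] only 4 remains possible at r4c4 ⇒ r4c4=4.
Step 2. [r1c3∈{4}] r1c3's peers cover all but 4 ⇒ r1c3=4.
Step 3. [r5c8∈{8}] r5c8 has the single candidate 8, so r5c8=8.
Step 4. [r7c3∈{7}] nothing but 7 survives at r7c3. So r7c3=7.
Step 5. [r9c8∈{2}] r9c8 has the single candidate 2 ⇒ r9c8=2.
Step 6. [r9c1∈{3,4,5}] r9c1 is the only open cell in col 1 admitting 3 ⇒ r9c1=3.
Step 7. [r7c5∈{2,4}] in box 8, 2 fits only at r7c5. So r7c5=2.
Step 8. [r4c5∈{8}] only 8 remains possible at r4c5. So r4c5=8.
Step 9. [r5c2∈{4,7}] in col 2, 7 fits only at r5c2, so r5c2=7.
Step 10. [r3c5∈{1,4,6}] in row 3, 1 fits only at r3c5 ⇒ r3c5=1.
Step 11. [r4c1∈{5}] nothing but 5 survives at r4c1. So r4c1=5.
Step 12. [r9c5∈{4,6}] across col 5, 4 lands solely at r9c5 ⇒ r9c5=4.
Step 13. [r7c2∈{4}] r7c2's peers cover all but 4. So r7c2=4.
Step 14. [r7c1∈{1}] only 1 remains possible at r7c1. So r7c1=1.
Step 15. [r9c6∈{8}] only 8 remains possible at r9c6. So r9c6=8.
Step 16. [r3c6∈{4}] r3c6 has the single candidate 4, so r3c6=4.
Step 17. [r8c8∈{9}] r8c8 has the single candidate 9. So r8c8=9.
Step 18. [r9c3∈{5}] r9c3 is down to just 5, so r9c3=5.
Step 19. [r9c9∈{7}] only 7 remains possible at r9c9, so r9c9=7.
Step 20. [r3c9∈{8}] r3c9 is down to just 8 ⇒ r3c9=8.
Step 21. [r5c1∈{4}] nothing but 4 survives at r5c1, so r5c1=4.
Step 22. [r4c8∈{6}] r4c8 has the single candidate 6. So r4c8=6.
Step 23. [r3c3∈{3}] only 3 remains possible at r3c3 ⇒ r3c3=3.
Step 24. [r5c4∈{1}] only 1 remains possible at r5c4, so r5c4=1.
Step 25. [r1c2∈{8}] r1c2's peers cover all but 8 ⇒ r1c2=8.
Step 26. [r3c7∈{6}] r3c7's peers cover all but 6, so r3c7=6.
Step 27. [r9c4∈{6}] r9c4 is down to just 6. So r9c4=6.
Step 28. [r8c2∈{2}] r8c2 has the single candidate 2, so r8c2=2.
Step 29. [r6c1∈{8}] r6c1 is down to just 8, so r6c1=8.
Step 30. [r4c3∈{9}] r4c3's peers cover all but 9. So r4c3=9.
Step 31. [r5c9∈{5}] r5c9's peers cover all but 5, so r5c9=5.
Step 32. [r1c5∈{6}] nothing but 6 survives at r1c5, so r1c5=6.
Step 33. [r2c1∈{7}] r2c1 has the single candidate 7. So r2c1=7.
Step 34. [r4c6∈{2}] only 2 remains possible at r4c6 ⇒ r4c6=2.

Answer: 2 8 4 7 6 3 5 1 9 / 7 6 1 8 9 5 2 4 3 / 9 5 3 2 1 4 6 7 8 / 5 3 9 4 8 2 7 6 1 / 4 7 2 1 3 6 9 8 5 / 8 1 6 9 5 7 4 3 2 / 1 4 7 3 2 9 8 5 6 / 6 2 8 5 7 1 3 9 4 / 3 9 5 6 4 8 1 2 7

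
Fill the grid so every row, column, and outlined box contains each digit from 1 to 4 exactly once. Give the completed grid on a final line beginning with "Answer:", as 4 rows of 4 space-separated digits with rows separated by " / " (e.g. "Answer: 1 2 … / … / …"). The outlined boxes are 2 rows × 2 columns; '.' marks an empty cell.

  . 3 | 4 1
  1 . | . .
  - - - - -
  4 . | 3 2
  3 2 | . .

Step 1. [r2c2∈{4}] r2c2 is down to just 4. So r2c2=4.
Step 2. [r4c3∈{1}] r4c3's peers cover all but 1 ⇒ r4c3=1.
Step 3. [r1c1∈{2}] r1c1 is down to just 2 ⇒ r1c1=2.
Step 4. [r3c2∈{1}] only 1 remains possible at r3c2 ⇒ r3c2=1.
Step 5. [r2c4∈{3}] r2c4 has the single candidate 3, so r2c4=3.
Step 6. [r4c4∈{4}] nothing but 4 survives at r4c4, so r4c4=4.
Step 7. [r2c3∈{2}] only 2 remains possible at r2c3, so r2c3=2.

Answer: 2 3 4 1 / 1 4 2 3 / 4 1 3 2 / 3 2 1 4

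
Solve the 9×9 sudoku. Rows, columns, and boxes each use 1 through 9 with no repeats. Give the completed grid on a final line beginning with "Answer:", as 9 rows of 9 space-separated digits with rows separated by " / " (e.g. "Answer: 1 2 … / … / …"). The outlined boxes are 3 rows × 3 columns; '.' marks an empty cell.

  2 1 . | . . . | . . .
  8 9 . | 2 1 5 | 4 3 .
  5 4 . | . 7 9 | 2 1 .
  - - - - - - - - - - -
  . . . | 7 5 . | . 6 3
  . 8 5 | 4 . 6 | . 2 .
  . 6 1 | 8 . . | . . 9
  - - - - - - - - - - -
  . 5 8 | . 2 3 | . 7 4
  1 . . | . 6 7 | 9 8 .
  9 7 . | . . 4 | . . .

Step 1. [r9c8∈{5}] nothing but 5 survives at r9c8 ⇒ r9c8=5.
Step 2. [r1c9∈{5,6,7,8}] 5 has one home in col 9: r1c9. So r1c9=5.
Step 3. [r8c9∈{2}] nothing but 2 survives at r8c9 ⇒ r8c9=2.
Step 4. [r6c5∈{3}] r6c5's peers cover all but 3. So r6c5=3.
Step 5. [r9c3∈{2,3,6}] r9c3 is the only open cell in row 9 admitting 2 ⇒ r9c3=2.
Step 6. [r9c4∈{1}] r9c4's peers cover all but 1. So r9c4=1.
Step 7. [r9c9∈{6}] only 6 remains possible at r9c9 ⇒ r9c9=6.
Step 8. [r1c7∈{6,7,8}] r1c7 is the only open cell in col 7 admitting 6 ⇒ r1c7=6.
Step 9. [r5c9∈{1,7}] in col 9, 1 fits only at r5c9. So r5c9=1.
Step 10. [r4c1∈{4}] r4c1 is down to just 4. So r4c1=4.
Step 11. [r5c7∈{7}] r5c7 has the single candidate 7, so r5c7=7.
Step 12. [r1c4∈{3}] r1c4 has the single candidate 3 ⇒ r1c4=3.
Step 13. [r2c3∈{6,7}] 6 has one home in row 2: r2c3 ⇒ r2c3=6.
Step 14. [r1c6∈{8}] r1c6's peers cover all but 8. So r1c6=8.
Step 15. [r4c6∈{1,2}] across row 4, 1 lands solely at r4c6. So r4c6=1.
Step 16. [r3c3∈{3}] only 3 remains possible at r3c3. So r3c3=3.
Step 17. [r1c5∈{4}] r1c5 has the single candidate 4, so r1c5=4.
Step 18. [r6c1∈{7}] r6c1 has the single candidate 7. So r6c1=7.
Step 19. [r7c1∈{6}] r7c1's peers cover all but 6. So r7c1=6.
Step 20. [r8c3∈{4}] r8c3 is down to just 4, so r8c3=4.
Step 21. [r1c3∈{7}] r1c3's peers cover all but 7 ⇒ r1c3=7.
Step 22. [r5c1∈{3}] only 3 remains possible at r5c1 ⇒ r5c1=3.
Step 23. [r9c5∈{8}] r9c5's peers cover all but 8. So r9c5=8.
Step 24. [r7c7∈{1}] nothing but 1 survives at r7c7, so r7c7=1.
Step 25. [r6c8∈{4}] r6c8 is down to just 4, so r6c8=4.
Step 26. [r8c4∈{5}] r8c4 has the single candidate 5 ⇒ r8c4=5.
Step 27. [r1c8∈{9}] r1c8 has the single candidate 9 ⇒ r1c8=9.
Step 28. [r3c4∈{6}] nothing but 6 survives at r3c4, so r3c4=6.
Step 29. [r9c7∈{3}] r9c7 has the single candidate 3 ⇒ r9c7=3.
Step 30. [r4c2∈{2}] r4c2 is down to just 2, so r4c2=2.
Step 31. [r2c9∈{7}] r2c9 has the single candidate 7 ⇒ r2c9=7.
Step 32. [r5c5∈{9}] r5c5 is down to just 9, so r5c5=9.
Step 33. [r6c6∈{2}] r6c6's peers cover all but 2 ⇒ r6c6=2.
Step 34. [r7c4∈{9}] r7c4 has the single candidate 9 ⇒ r7c4=9.
Step 35. [r4c3∈{9}] r4c3's peers cover all but 9. So r4c3=9.
Step 36. [r6c7∈{5}] nothing but 5 survives at r6c7. So r6c7=5.
Step 37. [r3c9∈{8}] r3c9 is down to just 8, so r3c9=8.
Step 38. [r4c7∈{8}] r4c7's peers cover all but 8. So r4c7=8.
Step 39. [r8c2∈{3}] only 3 remains possible at r8c2 ⇒ r8c2=3.

Answer: 2 1 7 3 4 8 6 9 5 / 8 9 6 2 1 5 4 3 7 / 5 4 3 6 7 9 2 1 8 / 4 2 9 7 5 1 8 6 3 / 3 8 5 4 9 6 7 2 1 / 7 6 1 8 3 2 5 4 9 / 6 5 8 9 2 3 1 7 4 / 1 3 4 5 6 7 9 8 2 / 9 7 2 1 8 4 3 5 6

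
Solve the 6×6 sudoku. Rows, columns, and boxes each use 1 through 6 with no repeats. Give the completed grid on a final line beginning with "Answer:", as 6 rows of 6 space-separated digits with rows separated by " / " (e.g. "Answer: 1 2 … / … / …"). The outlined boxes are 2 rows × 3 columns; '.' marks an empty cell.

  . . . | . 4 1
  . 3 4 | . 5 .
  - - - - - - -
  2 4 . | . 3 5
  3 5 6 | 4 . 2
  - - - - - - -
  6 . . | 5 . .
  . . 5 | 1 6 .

Step 1. [r5c3∈{1,2,3}] col 3 places 3 nowhere but r5c3. So r5c3=3.
Step 2. [r1c4∈{2,3,6}] 3 has one home in row 1: r1c4, so r1c4=3.
Step 3. [r6c2∈{2}] nothing but 2 survives at r6c2 ⇒ r6c2=2.
Step 4. [r6c1∈{4}] nothing but 4 survives at r6c1, so r6c1=4.
Step 5. [r2c6∈{6}] only 6 remains possible at r2c6, so r2c6=6.
Step 6. [r2c4∈{2}] r2c4 has the single candidate 2. So r2c4=2.
Step 7. [r1c2∈{6}] r1c2's peers cover all but 6 ⇒ r1c2=6.
Step 8. [r5c6∈{4}] r5c6 is down to just 4. So r5c6=4.
Step 9. [r2c1∈{1}] nothing but 1 survives at r2c1, so r2c1=1.
Step 10. [r5c2∈{1}] r5c2 has the single candidate 1 ⇒ r5c2=1.
Step 11. [r3c4∈{6}] only 6 remains possible at r3c4. So r3c4=6.
Step 12. [r1c1∈{5}] only 5 remains possible at r1c1. So r1c1=5.
Step 13. [r1c3∈{2}] nothing but 2 survives at r1c3, so r1c3=2.
Step 14. [r6c6∈{3}] r6c6 has the single candidate 3 ⇒ r6c6=3.
Step 15. [r5c5∈{2}] r5c5's peers cover all but 2, so r5c5=2.
Step 16. [r4c5∈{1}] r4c5 has the single candidate 1, so r4c5=1.
Step 17. [r3c3∈{1}] r3c3 has the single candidate 1 ⇒ r3c3=1.

Answer: 5 6 2 3 4 1 / 1 3 4 2 5 6 / 2 4 1 6 3 5 / 3 5 6 4 1 2 / 6 1 3 5 2 4 / 4 2 5 1 6 3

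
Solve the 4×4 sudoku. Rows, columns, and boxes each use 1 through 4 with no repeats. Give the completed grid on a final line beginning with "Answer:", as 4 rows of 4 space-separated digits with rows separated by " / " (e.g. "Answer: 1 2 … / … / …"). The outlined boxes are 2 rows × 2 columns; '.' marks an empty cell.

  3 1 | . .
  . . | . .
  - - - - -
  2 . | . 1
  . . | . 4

Step 1. [r3c3∈{3}] r3c3 is down to just 3 ⇒ r3c3=3.
Step 2. [r2c2∈{2,4}] in col 2, 2 fits only at r2c2, so r2c2=2.
Step 3. [r1c3∈{2,4}] 4 has one home in row 1: r1c3 ⇒ r1c3=4.
Step 4. [r4c2∈{3}] nothing but 3 survives at r4c2 ⇒ r4c2=3.
Step 5. [r2c3∈{1}] nothing but 1 survives at r2c3. So r2c3=1.
Step 6. [r3c2∈{4}] only 4 remains possible at r3c2 ⇒ r3c2=4.
Step 7. [r4c3∈{2}] only 2 remains possible at r4c3 ⇒ r4c3=2.
Step 8. [r2c4∈{3}] only 3 remains possible at r2c4. So r2c4=3.
Step 9. [r2c1∈{4}] r2c1 has the single candidate 4 ⇒ r2c1=4.
Step 10. [r1c4∈{2}] nothing but 2 survives at r1c4, so r1c4=2.
Step 11. [r4c1∈{1}] only 1 remains possible at r4c1 ⇒ r4c1=1.

Answer: 3 1 4 2 / 4 2 1 3 / 2 4 3 1 / 1 3 2 4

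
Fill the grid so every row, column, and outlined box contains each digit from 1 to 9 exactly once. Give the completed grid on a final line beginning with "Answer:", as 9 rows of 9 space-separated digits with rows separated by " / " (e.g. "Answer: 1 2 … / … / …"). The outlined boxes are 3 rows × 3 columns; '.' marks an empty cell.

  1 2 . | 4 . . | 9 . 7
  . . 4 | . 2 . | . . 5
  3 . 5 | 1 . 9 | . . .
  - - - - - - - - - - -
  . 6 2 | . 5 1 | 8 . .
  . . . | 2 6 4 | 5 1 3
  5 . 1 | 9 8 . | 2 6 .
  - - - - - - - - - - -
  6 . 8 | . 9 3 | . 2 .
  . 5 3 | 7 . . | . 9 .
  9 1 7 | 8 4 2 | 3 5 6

Step 1. [r6c9∈{4}] r6c9's peers cover all but 4. So r6c9=4.
Step 2. [r2c4∈{3,6}] col 4 places 6 nowhere but r2c4. So r2c4=6.
Step 3. [r2c2∈{7,8,9}] across row 2, 9 lands solely at r2c2, so r2c2=9.
Step 4. [r7c9∈{1}] r7c9 has the single candidate 1, so r7c9=1.
Step 5. [r8c7∈{4}] r8c7 is down to just 4, so r8c7=4.
Step 6. [r6c6∈{7}] r6c6's peers cover all but 7, so r6c6=7.
Step 7. [r2c1∈{7,8}] r2c1 is the only open cell in row 2 admitting 7. So r2c1=7.
Step 8. [r3c2∈{8}] r3c2's peers cover all but 8 ⇒ r3c2=8.
Step 9. [r2c6∈{8}] only 8 remains possible at r2c6 ⇒ r2c6=8.
Step 10. [r1c8∈{3,8}] across row 1, 8 lands solely at r1c8 ⇒ r1c8=8.
Step 11. [r2c8∈{3}] r2c8's peers cover all but 3. So r2c8=3.
Step 12. [r3c7∈{6}] only 6 remains possible at r3c7 ⇒ r3c7=6.
Step 13. [r3c8∈{4}] only 4 remains possible at r3c8 ⇒ r3c8=4.
Step 14. [r5c3∈{9}] r5c3 has the single candidate 9. So r5c3=9.
Step 15. [r6c2∈{3}] only 3 remains possible at r6c2, so r6c2=3.
Step 16. [r3c9∈{2}] nothing but 2 survives at r3c9. So r3c9=2.
Step 17. [r8c1∈{2}] r8c1's peers cover all but 2, so r8c1=2.
Step 18. [r8c5∈{1}] r8c5 has the single candidate 1. So r8c5=1.
Step 19. [r4c9∈{9}] nothing but 9 survives at r4c9 ⇒ r4c9=9.
Step 20. [r5c2∈{7}] nothing but 7 survives at r5c2 ⇒ r5c2=7.
Step 21. [r1c6∈{5}] r1c6 is down to just 5, so r1c6=5.
Step 22. [r4c1∈{4}] r4c1 is down to just 4. So r4c1=4.
Step 23. [r7c2∈{4}] r7c2 is down to just 4. So r7c2=4.
Step 24. [r3c5∈{7}] nothing but 7 survives at r3c5, so r3c5=7.
Step 25. [r4c8∈{7}] nothing but 7 survives at r4c8 ⇒ r4c8=7.
Step 26. [r7c7∈{7}] r7c7 has the single candidate 7 ⇒ r7c7=7.
Step 27. [r1c5∈{3}] r1c5 is down to just 3. So r1c5=3.
Step 28. [r5c1∈{8}] only 8 remains possible at r5c1. So r5c1=8.
Step 29. [r7c4∈{5}] r7c4's peers cover all but 5 ⇒ r7c4=5.
Step 30. [r8c6∈{6}] only 6 remains possible at r8c6 ⇒ r8c6=6.
Step 31. [r2c7∈{1}] r2c7 is down to just 1 ⇒ r2c7=1.
Step 32. [r8c9∈{8}] r8c9 has the single candidate 8, so r8c9=8.
Step 33. [r4c4∈{3}] r4c4 is down to just 3. So r4c4=3.
Step 34. [r1c3∈{6}] only 6 remains possible at r1c3. So r1c3=6.

Answer: 1 2 6 4 3 5 9 8 7 / 7 9 4 6 2 8 1 3 5 / 3 8 5 1 7 9 6 4 2 / 4 6 2 3 5 1 8 7 9 / 8 7 9 2 6 4 5 1 3 / 5 3 1 9 8 7 2 6 4 / 6 4 8 5 9 3 7 2 1 / 2 5 3 7 1 6 4 9 8 / 9 1 7 8 4 2 3 5 6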